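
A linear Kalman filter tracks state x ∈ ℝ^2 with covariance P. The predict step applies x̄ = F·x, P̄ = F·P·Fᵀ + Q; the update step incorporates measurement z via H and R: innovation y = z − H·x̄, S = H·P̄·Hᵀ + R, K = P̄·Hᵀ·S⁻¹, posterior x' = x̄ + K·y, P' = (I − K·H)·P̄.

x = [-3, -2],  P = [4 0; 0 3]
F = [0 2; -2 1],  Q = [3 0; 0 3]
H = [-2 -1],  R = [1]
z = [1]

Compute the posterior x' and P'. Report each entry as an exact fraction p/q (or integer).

x̄ = F·x = [-4, 4]
P̄ = F·P·Fᵀ + Q = [15 6; 6 22]
y = z − H·x̄ = [-3]
S = H·P̄·Hᵀ + R = [107]
K = P̄·Hᵀ·S⁻¹ = [-36/107; -34/107]
x' = x̄ + K·y = [-320/107, 530/107]
P' = (I − K·H)·P̄ = [309/107 -582/107; -582/107 1198/107]

x' = [-320/107, 530/107]
P' = [309/107 -582/107; -582/107 1198/107]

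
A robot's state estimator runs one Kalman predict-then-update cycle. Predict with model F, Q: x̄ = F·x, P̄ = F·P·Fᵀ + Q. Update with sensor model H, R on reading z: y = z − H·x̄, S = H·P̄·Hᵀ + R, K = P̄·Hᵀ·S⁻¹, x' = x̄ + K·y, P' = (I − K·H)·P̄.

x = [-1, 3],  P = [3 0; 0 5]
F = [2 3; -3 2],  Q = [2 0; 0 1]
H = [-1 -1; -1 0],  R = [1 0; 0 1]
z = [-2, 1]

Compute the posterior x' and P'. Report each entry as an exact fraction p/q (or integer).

x̄ = F·x = [7, 9]
P̄ = F·P·Fᵀ + Q = [59 12; 12 48]
y = z − H·x̄ = [14, 8]
S = H·P̄·Hᵀ + R = [132 71; 71 60]
K = P̄·Hᵀ·S⁻¹ = [-71/2879 -2747/2879; -2748/2879 2676/2879]
x' = x̄ + K·y = [-2817/2879, 8847/2879]
P' = (I − K·H)·P̄ = [2747/2879 -2676/2879; -2676/2879 5424/2879]

x' = [-2817/2879, 8847/2879]
P' = [2747/2879 -2676/2879; -2676/2879 5424/2879]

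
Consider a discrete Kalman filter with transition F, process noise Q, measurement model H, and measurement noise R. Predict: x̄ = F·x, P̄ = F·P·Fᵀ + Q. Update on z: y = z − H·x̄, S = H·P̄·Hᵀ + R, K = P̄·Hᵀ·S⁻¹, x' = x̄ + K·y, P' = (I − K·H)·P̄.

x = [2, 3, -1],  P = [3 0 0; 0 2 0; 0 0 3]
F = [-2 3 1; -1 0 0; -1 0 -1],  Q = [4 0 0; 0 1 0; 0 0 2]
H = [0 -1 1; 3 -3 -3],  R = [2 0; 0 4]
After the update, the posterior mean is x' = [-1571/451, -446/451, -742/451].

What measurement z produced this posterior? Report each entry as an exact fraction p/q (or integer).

x̄ = F·x = [4, -2, -1]
P̄ = F·P·Fᵀ + Q = [37 6 3; 6 4 3; 3 3 8]
S = H·P̄·Hᵀ + R = [8 -21; -21 337]
K = P̄·Hᵀ·S⁻¹ = [753/2255 609/2255; -80/451 -9/451; 1181/2255 -87/2255]
x' − x̄ = [-3375/451, 456/451, -291/451] = K·y
y = (KᵀK)⁻¹·Kᵀ·(x' − x̄) = [-3, -24]
z = y + H·x̄ = [-3, -24] + [1, 21] = [-2, -3]

z = [-2, -3]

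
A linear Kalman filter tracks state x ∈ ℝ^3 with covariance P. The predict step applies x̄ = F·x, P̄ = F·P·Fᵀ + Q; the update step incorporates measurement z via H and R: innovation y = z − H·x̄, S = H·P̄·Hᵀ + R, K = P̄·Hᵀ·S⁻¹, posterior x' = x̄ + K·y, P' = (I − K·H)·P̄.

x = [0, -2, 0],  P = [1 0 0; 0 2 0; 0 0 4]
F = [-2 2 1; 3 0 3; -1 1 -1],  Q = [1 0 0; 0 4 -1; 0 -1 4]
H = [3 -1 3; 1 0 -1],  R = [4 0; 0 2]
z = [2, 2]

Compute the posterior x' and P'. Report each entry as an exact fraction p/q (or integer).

x̄ = F·x = [-4, 0, -2]
P̄ = F·P·Fᵀ + Q = [17 6 2; 6 49 -16; 2 -16 11]
y = z − H·x̄ = [20, 4]
S = H·P̄·Hᵀ + R = [401 -4; -4 26]
K = P̄·Hᵀ·S⁻¹ = [231/1735 2073/3470; -983/5205 4253/5205; 697/5205 -3389/10410]
x' = x̄ + K·y = [1826/1735, -2648/5205, -3248/5205]
P' = (I − K·H)·P̄ = [4333/3470 5856/1735 187/3470; 5856/1735 83822/5205 9062/5205; 187/3470 9062/5205 7339/10410]

x' = [1826/1735, -2648/5205, -3248/5205]
P' = [4333/3470 5856/1735 187/3470; 5856/1735 83822/5205 9062/5205; 187/3470 9062/5205 7339/10410]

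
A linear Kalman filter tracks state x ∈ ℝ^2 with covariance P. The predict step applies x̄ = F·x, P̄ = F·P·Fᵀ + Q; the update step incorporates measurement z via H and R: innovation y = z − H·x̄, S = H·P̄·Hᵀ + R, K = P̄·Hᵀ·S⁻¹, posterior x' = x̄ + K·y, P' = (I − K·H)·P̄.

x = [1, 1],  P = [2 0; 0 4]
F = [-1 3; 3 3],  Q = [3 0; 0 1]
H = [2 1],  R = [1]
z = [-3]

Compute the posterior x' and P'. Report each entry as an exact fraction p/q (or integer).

x̄ = F·x = [2, 6]
P̄ = F·P·Fᵀ + Q = [41 30; 30 55]
y = z − H·x̄ = [-13]
S = H·P̄·Hᵀ + R = [340]
K = P̄·Hᵀ·S⁻¹ = [28/85; 23/68]
x' = x̄ + K·y = [-194/85, 109/68]
P' = (I − K·H)·P̄ = [349/85 -134/17; -134/17 1095/68]

x' = [-194/85, 109/68]
P' = [349/85 -134/17; -134/17 1095/68]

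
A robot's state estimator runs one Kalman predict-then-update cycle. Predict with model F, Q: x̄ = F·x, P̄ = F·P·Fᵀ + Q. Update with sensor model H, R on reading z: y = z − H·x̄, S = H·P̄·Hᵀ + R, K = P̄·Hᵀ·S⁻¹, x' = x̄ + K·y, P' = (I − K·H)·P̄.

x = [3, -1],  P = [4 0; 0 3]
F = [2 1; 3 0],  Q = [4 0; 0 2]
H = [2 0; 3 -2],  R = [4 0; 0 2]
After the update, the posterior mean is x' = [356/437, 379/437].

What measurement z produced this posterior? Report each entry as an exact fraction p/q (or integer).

x̄ = F·x = [5, 9]
P̄ = F·P·Fᵀ + Q = [23 24; 24 38]
S = H·P̄·Hᵀ + R = [96 42; 42 73]
K = P̄·Hᵀ·S⁻¹ = [619/1311 7/437; 306/437 -200/437]
x' − x̄ = [-1829/437, -3554/437] = K·y
y = (KᵀK)⁻¹·Kᵀ·(x' − x̄) = [-9, 4]
z = y + H·x̄ = [-9, 4] + [10, -3] = [1, 1]

z = [1, 1]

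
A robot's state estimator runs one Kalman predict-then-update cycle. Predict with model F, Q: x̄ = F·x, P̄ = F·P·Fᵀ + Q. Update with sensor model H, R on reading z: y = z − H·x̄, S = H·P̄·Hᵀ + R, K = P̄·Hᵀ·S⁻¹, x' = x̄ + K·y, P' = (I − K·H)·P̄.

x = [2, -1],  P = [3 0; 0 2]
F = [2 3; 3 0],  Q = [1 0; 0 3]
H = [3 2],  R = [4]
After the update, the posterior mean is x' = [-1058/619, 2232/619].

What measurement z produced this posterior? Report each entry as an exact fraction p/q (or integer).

z = [2]

x̄ = F·x = [1, 6]
P̄ = F·P·Fᵀ + Q = [31 18; 18 30]
S = H·P̄·Hᵀ + R = [619]
K = P̄·Hᵀ·S⁻¹ = [129/619; 114/619]
x' − x̄ = [-1677/619, -1482/619] = K·y
y = (KᵀK)⁻¹·Kᵀ·(x' − x̄) = [-13]
z = y + H·x̄ = [-13] + [15] = [2]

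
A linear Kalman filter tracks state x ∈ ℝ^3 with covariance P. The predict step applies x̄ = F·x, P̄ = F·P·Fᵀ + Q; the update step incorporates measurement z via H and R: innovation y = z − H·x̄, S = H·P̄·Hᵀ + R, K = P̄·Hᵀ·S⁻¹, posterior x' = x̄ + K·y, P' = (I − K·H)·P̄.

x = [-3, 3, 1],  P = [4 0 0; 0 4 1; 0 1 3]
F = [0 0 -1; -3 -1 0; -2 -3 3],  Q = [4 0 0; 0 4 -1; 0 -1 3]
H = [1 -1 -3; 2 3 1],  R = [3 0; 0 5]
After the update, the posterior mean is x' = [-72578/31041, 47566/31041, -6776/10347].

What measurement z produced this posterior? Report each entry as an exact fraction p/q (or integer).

x̄ = F·x = [-1, 6, 0]
P̄ = F·P·Fᵀ + Q = [7 1 -6; 1 44 32; -6 32 64]
S = H·P̄·Hᵀ + R = [856 -599; -599 673]
K = P̄·Hᵀ·S⁻¹ = [22741/217287 23792/217287; 841/31041 8405/31041; -22046/72429 -3694/72429]
x' − x̄ = [-41537/31041, -138680/31041, -6776/10347] = K·y
y = (KᵀK)⁻¹·Kᵀ·(x' − x̄) = [5, -17]
z = y + H·x̄ = [5, -17] + [-7, 16] = [-2, -1]

z = [-2, -1]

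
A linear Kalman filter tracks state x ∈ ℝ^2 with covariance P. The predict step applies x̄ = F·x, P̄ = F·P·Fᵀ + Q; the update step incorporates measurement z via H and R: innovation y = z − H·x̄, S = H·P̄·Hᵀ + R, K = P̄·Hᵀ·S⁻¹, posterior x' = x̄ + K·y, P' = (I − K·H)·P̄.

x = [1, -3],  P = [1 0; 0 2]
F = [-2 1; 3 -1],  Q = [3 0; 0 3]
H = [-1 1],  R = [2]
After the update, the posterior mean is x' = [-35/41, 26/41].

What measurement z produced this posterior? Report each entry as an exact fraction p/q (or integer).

z = [1]

x̄ = F·x = [-5, 6]
P̄ = F·P·Fᵀ + Q = [9 -8; -8 14]
S = H·P̄·Hᵀ + R = [41]
K = P̄·Hᵀ·S⁻¹ = [-17/41; 22/41]
x' − x̄ = [170/41, -220/41] = K·y
y = (KᵀK)⁻¹·Kᵀ·(x' − x̄) = [-10]
z = y + H·x̄ = [-10] + [11] = [1]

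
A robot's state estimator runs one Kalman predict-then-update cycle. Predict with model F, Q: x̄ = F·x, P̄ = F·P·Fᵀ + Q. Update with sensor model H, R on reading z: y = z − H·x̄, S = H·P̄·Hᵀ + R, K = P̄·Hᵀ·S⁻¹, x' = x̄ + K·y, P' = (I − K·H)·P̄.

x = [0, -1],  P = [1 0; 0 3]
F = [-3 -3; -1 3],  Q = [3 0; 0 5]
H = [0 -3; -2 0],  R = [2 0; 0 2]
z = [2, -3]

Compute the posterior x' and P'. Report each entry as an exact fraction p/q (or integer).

x' = [19824/13253, -9060/13253]
P' = [6477/13253 -48/13253; -48/13253 2910/13253]

x̄ = F·x = [3, -3]
P̄ = F·P·Fᵀ + Q = [39 -24; -24 33]
y = z − H·x̄ = [-7, 3]
S = H·P̄·Hᵀ + R = [299 -144; -144 158]
K = P̄·Hᵀ·S⁻¹ = [72/13253 -6477/13253; -4365/13253 48/13253]
x' = x̄ + K·y = [19824/13253, -9060/13253]
P' = (I − K·H)·P̄ = [6477/13253 -48/13253; -48/13253 2910/13253]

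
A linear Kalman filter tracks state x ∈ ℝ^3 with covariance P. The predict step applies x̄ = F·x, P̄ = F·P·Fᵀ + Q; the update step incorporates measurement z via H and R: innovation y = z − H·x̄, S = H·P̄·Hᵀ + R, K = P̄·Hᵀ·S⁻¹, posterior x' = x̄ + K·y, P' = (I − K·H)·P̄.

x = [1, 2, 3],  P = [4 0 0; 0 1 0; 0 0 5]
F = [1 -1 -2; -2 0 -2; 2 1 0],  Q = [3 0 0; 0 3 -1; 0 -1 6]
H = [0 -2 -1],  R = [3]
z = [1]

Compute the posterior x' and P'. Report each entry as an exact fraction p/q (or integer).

x̄ = F·x = [-7, -8, 4]
P̄ = F·P·Fᵀ + Q = [28 12 7; 12 39 -17; 7 -17 23]
y = z − H·x̄ = [-11]
S = H·P̄·Hᵀ + R = [114]
K = P̄·Hᵀ·S⁻¹ = [-31/114; -61/114; 11/114]
x' = x̄ + K·y = [-457/114, -241/114, 335/114]
P' = (I − K·H)·P̄ = [2231/114 -523/114 1139/114; -523/114 725/114 -1267/114; 1139/114 -1267/114 2501/114]

x' = [-457/114, -241/114, 335/114]
P' = [2231/114 -523/114 1139/114; -523/114 725/114 -1267/114; 1139/114 -1267/114 2501/114]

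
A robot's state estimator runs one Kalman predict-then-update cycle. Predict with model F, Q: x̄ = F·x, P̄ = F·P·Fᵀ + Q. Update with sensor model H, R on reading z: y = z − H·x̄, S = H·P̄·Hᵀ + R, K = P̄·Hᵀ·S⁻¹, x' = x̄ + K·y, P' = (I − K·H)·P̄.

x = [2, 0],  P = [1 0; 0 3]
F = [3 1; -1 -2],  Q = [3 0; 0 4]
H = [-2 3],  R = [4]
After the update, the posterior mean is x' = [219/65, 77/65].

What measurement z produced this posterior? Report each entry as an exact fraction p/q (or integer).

z = [-3]

x̄ = F·x = [6, -2]
P̄ = F·P·Fᵀ + Q = [15 -9; -9 17]
S = H·P̄·Hᵀ + R = [325]
K = P̄·Hᵀ·S⁻¹ = [-57/325; 69/325]
x' − x̄ = [-171/65, 207/65] = K·y
y = (KᵀK)⁻¹·Kᵀ·(x' − x̄) = [15]
z = y + H·x̄ = [15] + [-18] = [-3]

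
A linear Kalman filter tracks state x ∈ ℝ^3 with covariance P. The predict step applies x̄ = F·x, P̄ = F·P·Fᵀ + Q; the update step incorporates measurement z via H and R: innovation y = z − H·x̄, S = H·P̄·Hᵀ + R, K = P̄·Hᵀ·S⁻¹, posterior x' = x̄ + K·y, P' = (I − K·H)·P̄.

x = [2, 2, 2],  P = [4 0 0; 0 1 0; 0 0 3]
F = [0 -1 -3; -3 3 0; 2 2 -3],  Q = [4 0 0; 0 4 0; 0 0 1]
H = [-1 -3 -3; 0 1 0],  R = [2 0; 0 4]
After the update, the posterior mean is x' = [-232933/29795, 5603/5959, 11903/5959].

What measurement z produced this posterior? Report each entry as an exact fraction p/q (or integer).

z = [-1, 1]

x̄ = F·x = [-8, 0, 2]
P̄ = F·P·Fᵀ + Q = [32 -3 25; -3 49 -18; 25 -18 48]
S = H·P̄·Hᵀ + R = [715 -90; -90 53]
K = P̄·Hᵀ·S⁻¹ = [-5464/29795 -2193/5959; -72/5959 5387/5959; -1543/5959 -4644/5959]
x' − x̄ = [5427/29795, 5603/5959, -15/5959] = K·y
y = (KᵀK)⁻¹·Kᵀ·(x' − x̄) = [-3, 1]
z = y + H·x̄ = [-3, 1] + [2, 0] = [-1, 1]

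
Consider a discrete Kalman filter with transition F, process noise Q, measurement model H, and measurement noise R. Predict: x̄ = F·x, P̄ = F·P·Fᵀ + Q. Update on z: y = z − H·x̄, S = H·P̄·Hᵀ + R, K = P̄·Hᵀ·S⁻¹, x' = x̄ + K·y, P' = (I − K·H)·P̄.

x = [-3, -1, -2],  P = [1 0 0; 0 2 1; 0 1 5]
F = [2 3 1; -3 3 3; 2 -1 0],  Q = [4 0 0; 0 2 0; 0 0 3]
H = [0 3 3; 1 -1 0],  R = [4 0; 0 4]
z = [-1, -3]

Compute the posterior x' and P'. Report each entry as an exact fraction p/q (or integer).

x' = [-11724/5059, 10319/5059, -12590/5059]
P' = [39444/5059 27446/5059 -25548/5059; 27446/5059 33112/5059 -31050/5059; -25548/5059 -31050/5059 31212/5059]

x̄ = F·x = [-11, 0, -5]
P̄ = F·P·Fᵀ + Q = [37 39 -3; 39 92 -15; -3 -15 9]
y = z − H·x̄ = [14, 8]
S = H·P̄·Hᵀ + R = [643 -123; -123 55]
K = P̄·Hᵀ·S⁻¹ = [2847/10118 5999/10118; 3093/10118 -2833/10118; 243/10118 2751/10118]
x' = x̄ + K·y = [-11724/5059, 10319/5059, -12590/5059]
P' = (I − K·H)·P̄ = [39444/5059 27446/5059 -25548/5059; 27446/5059 33112/5059 -31050/5059; -25548/5059 -31050/5059 31212/5059]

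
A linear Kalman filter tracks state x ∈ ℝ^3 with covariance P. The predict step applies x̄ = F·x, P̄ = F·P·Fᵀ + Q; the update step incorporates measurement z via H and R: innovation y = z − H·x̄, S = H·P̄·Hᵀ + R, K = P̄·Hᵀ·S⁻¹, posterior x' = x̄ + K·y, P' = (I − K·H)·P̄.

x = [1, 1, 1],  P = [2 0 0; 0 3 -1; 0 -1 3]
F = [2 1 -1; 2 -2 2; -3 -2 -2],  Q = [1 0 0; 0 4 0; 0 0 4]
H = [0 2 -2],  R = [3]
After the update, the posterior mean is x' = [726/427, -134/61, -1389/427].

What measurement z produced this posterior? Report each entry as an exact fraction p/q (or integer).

z = [2]

x̄ = F·x = [2, 2, -7]
P̄ = F·P·Fᵀ + Q = [17 -8 -12; -8 44 -12; -12 -12 38]
S = H·P̄·Hᵀ + R = [427]
K = P̄·Hᵀ·S⁻¹ = [8/427; 16/61; -100/427]
x' − x̄ = [-128/427, -256/61, 1600/427] = K·y
y = (KᵀK)⁻¹·Kᵀ·(x' − x̄) = [-16]
z = y + H·x̄ = [-16] + [18] = [2]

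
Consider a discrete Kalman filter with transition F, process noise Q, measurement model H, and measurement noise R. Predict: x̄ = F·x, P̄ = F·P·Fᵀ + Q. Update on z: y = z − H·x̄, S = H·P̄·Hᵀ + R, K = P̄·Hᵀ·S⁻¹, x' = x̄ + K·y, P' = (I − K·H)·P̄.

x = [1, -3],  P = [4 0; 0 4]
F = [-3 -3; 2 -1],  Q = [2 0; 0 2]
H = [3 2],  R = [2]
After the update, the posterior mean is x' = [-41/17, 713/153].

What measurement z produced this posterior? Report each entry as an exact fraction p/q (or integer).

z = [2]

x̄ = F·x = [6, 5]
P̄ = F·P·Fᵀ + Q = [74 -12; -12 22]
S = H·P̄·Hᵀ + R = [612]
K = P̄·Hᵀ·S⁻¹ = [11/34; 2/153]
x' − x̄ = [-143/17, -52/153] = K·y
y = (KᵀK)⁻¹·Kᵀ·(x' − x̄) = [-26]
z = y + H·x̄ = [-26] + [28] = [2]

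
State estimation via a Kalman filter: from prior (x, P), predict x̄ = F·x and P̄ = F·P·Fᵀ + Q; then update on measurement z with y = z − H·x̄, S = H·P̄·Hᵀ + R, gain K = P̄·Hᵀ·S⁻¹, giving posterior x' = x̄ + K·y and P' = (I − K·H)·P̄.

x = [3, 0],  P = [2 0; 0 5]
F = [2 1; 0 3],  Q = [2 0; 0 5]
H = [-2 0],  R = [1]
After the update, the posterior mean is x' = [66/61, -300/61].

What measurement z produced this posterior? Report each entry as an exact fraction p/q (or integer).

z = [-2]

x̄ = F·x = [6, 0]
P̄ = F·P·Fᵀ + Q = [15 15; 15 50]
S = H·P̄·Hᵀ + R = [61]
K = P̄·Hᵀ·S⁻¹ = [-30/61; -30/61]
x' − x̄ = [-300/61, -300/61] = K·y
y = (KᵀK)⁻¹·Kᵀ·(x' − x̄) = [10]
z = y + H·x̄ = [10] + [-12] = [-2]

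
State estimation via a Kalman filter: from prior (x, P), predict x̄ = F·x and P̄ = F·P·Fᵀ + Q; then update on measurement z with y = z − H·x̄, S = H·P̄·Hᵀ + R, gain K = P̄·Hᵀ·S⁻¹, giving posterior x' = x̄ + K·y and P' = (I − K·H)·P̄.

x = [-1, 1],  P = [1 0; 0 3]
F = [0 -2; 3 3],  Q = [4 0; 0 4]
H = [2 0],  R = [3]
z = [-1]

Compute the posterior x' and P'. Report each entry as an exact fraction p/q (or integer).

x̄ = F·x = [-2, 0]
P̄ = F·P·Fᵀ + Q = [16 -18; -18 40]
y = z − H·x̄ = [3]
S = H·P̄·Hᵀ + R = [67]
K = P̄·Hᵀ·S⁻¹ = [32/67; -36/67]
x' = x̄ + K·y = [-38/67, -108/67]
P' = (I − K·H)·P̄ = [48/67 -54/67; -54/67 1384/67]

x' = [-38/67, -108/67]
P' = [48/67 -54/67; -54/67 1384/67]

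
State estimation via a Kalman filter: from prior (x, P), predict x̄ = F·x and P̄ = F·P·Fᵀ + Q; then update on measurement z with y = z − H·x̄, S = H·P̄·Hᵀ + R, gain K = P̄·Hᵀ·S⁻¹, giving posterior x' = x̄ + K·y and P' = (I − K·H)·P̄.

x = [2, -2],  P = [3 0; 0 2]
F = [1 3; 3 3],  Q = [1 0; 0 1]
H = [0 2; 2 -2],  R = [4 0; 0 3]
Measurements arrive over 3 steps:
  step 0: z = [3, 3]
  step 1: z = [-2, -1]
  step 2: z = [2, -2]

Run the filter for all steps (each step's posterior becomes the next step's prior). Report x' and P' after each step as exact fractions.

step 0: x' = [5239/2658, 1487/1329], P' = [2047/1329 1213/1329; 1213/1329 1270/1329]
step 1: x' = [-654357/623759, -849751/1247518], P' = [796597/623759 513721/623759; 513721/623759 576388/623759]
step 2: x' = [7714488/51307699, 96127055/102615398], P' = [327005901/256538495 211474593/256538495; 211474593/256538495 236931594/256538495]

step 0: x̄ = F·x = [-4, 0]
step 0: P̄ = F·P·Fᵀ + Q = [22 27; 27 46]
step 0: y = z − H·x̄ = [3, 11]
step 0: S = H·P̄·Hᵀ + R = [188 -76; -76 59]
step 0: K = P̄·Hᵀ·S⁻¹ = [1213/2658 556/1329; 635/1329 -38/1329]
step 0: x' = x̄ + K·y = [5239/2658, 1487/1329]
step 0: P' = (I − K·H)·P̄ = [2047/1329 1213/1329; 1213/1329 1270/1329]
step 1: x̄ = F·x = [14161/2658, 8213/886]
step 1: P̄ = F·P·Fᵀ + Q = [22084/1329 10709/443; 10709/443 17672/443]
step 1: y = z − H·x̄ = [-9099/443, 9149/1329]
step 1: S = H·P̄·Hᵀ + R = [72460/443 -27852/443; -27852/443 47371/1329]
step 1: K = P̄·Hᵀ·S⁻¹ = [513721/1247518 188584/623759; 288194/623759 -41778/623759]
step 1: x' = x̄ + K·y = [-654357/623759, -849751/1247518]
step 1: P' = (I − K·H)·P̄ = [796597/623759 513721/623759; 513721/623759 576388/623759]
step 2: x̄ = F·x = [-3857967/1247518, -6475395/1247518]
step 2: P̄ = F·P·Fᵀ + Q = [9690174/623759 13741935/623759; 13741935/623759 22227602/623759]
step 2: y = z − H·x̄ = [7722913/623759, -3864946/623759]
step 2: S = H·P̄·Hᵀ + R = [91405444/623759 -33942668/623759; -33942668/623759 19606901/623759]
step 2: K = P̄·Hᵀ·S⁻¹ = [211474593/513076990 77020872/256538495; 118465797/256538495 -16971334/256538495]
step 2: x' = x̄ + K·y = [7714488/51307699, 96127055/102615398]
step 2: P' = (I − K·H)·P̄ = [327005901/256538495 211474593/256538495; 211474593/256538495 236931594/256538495]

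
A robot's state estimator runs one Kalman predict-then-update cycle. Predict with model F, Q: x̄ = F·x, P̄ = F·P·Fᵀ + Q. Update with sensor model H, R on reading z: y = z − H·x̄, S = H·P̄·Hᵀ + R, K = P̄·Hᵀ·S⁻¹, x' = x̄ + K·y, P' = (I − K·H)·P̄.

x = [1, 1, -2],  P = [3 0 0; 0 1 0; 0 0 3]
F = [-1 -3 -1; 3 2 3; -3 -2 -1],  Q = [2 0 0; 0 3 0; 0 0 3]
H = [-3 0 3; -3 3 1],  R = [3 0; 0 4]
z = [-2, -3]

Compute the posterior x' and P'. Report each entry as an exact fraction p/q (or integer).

x̄ = F·x = [-2, -1, -3]
P̄ = F·P·Fᵀ + Q = [17 -24 18; -24 61 -40; 18 -40 37]
y = z − H·x̄ = [1, -3]
S = H·P̄·Hᵀ + R = [165 -96; -96 827]
K = P̄·Hᵀ·S⁻¹ = [-2533/42413 -5679/42413; -6352/42413 10289/42413; 11329/42413 -5711/42413]
x' = x̄ + K·y = [-10046/6059, -11376/6059, -14111/6059]
P' = (I − K·H)·P̄ = [132325/42413 81489/42413 129792/42413; 81489/42413 70162/42413 75137/42413; 129792/42413 75137/42413 141121/42413]

x' = [-10046/6059, -11376/6059, -14111/6059]
P' = [132325/42413 81489/42413 129792/42413; 81489/42413 70162/42413 75137/42413; 129792/42413 75137/42413 141121/42413]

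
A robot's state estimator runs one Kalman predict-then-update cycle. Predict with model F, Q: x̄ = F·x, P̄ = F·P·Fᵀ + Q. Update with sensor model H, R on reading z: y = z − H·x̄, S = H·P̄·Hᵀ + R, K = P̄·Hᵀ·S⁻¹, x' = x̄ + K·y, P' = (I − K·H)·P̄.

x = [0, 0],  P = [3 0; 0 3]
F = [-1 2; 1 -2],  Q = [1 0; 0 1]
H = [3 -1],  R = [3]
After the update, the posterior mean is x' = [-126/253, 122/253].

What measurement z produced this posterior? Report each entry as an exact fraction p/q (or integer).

z = [-2]

x̄ = F·x = [0, 0]
P̄ = F·P·Fᵀ + Q = [16 -15; -15 16]
S = H·P̄·Hᵀ + R = [253]
K = P̄·Hᵀ·S⁻¹ = [63/253; -61/253]
x' − x̄ = [-126/253, 122/253] = K·y
y = (KᵀK)⁻¹·Kᵀ·(x' − x̄) = [-2]
z = y + H·x̄ = [-2] + [0] = [-2]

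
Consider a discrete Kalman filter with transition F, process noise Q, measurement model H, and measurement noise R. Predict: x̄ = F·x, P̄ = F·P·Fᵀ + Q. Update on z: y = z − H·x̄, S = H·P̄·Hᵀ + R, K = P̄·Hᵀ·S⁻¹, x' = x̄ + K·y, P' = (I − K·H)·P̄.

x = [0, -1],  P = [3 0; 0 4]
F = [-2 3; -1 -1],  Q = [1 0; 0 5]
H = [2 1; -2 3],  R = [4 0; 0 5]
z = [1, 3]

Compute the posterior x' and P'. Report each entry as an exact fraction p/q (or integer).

x̄ = F·x = [-3, 1]
P̄ = F·P·Fᵀ + Q = [49 -6; -6 12]
y = z − H·x̄ = [6, -6]
S = H·P̄·Hᵀ + R = [188 -184; -184 381]
K = P̄·Hᵀ·S⁻¹ = [3427/9443 -1220/9443; 2208/9443 2256/9443]
x' = x̄ + K·y = [-447/9443, 9155/9443]
P' = (I − K·H)·P̄ = [5903/9443 1902/9443; 1902/9443 5028/9443]

x' = [-447/9443, 9155/9443]
P' = [5903/9443 1902/9443; 1902/9443 5028/9443]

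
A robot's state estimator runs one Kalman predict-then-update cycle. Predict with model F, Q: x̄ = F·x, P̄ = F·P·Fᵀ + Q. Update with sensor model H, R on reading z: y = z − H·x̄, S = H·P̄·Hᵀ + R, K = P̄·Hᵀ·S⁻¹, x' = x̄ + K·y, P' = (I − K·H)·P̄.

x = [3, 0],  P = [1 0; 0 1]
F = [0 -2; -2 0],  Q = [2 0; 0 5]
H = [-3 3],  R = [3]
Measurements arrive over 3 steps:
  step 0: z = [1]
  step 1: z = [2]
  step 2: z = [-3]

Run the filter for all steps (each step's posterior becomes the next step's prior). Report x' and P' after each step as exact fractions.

step 0: x̄ = F·x = [0, -6]
step 0: P̄ = F·P·Fᵀ + Q = [6 0; 0 9]
step 0: y = z − H·x̄ = [19]
step 0: S = H·P̄·Hᵀ + R = [138]
step 0: K = P̄·Hᵀ·S⁻¹ = [-3/23; 9/46]
step 0: x' = x̄ + K·y = [-57/23, -105/46]
step 0: P' = (I − K·H)·P̄ = [84/23 81/23; 81/23 171/46]
step 1: x̄ = F·x = [105/23, 114/23]
step 1: P̄ = F·P·Fᵀ + Q = [388/23 324/23; 324/23 451/23]
step 1: y = z − H·x̄ = [19/23]
step 1: S = H·P̄·Hᵀ + R = [1788/23]
step 1: K = P̄·Hᵀ·S⁻¹ = [-16/149; 127/596]
step 1: x' = x̄ + K·y = [667/149, 3059/596]
step 1: P' = (I − K·H)·P̄ = [2380/149 2364/149; 2364/149 9583/596]
step 2: x̄ = F·x = [-3059/298, -1334/149]
step 2: P̄ = F·P·Fᵀ + Q = [9881/149 9456/149; 9456/149 10265/149]
step 2: y = z − H·x̄ = [-2067/298]
step 2: S = H·P̄·Hᵀ + R = [11553/149]
step 2: K = P̄·Hᵀ·S⁻¹ = [-425/3851; 809/3851]
step 2: x' = x̄ + K·y = [-36583/3851, -80179/7702]
step 2: P' = (I − K·H)·P̄ = [251744/3851 251319/3851; 251319/3851 252128/3851]

step 0: x' = [-57/23, -105/46], P' = [84/23 81/23; 81/23 171/46]
step 1: x' = [667/149, 3059/596], P' = [2380/149 2364/149; 2364/149 9583/596]
step 2: x' = [-36583/3851, -80179/7702], P' = [251744/3851 251319/3851; 251319/3851 252128/3851]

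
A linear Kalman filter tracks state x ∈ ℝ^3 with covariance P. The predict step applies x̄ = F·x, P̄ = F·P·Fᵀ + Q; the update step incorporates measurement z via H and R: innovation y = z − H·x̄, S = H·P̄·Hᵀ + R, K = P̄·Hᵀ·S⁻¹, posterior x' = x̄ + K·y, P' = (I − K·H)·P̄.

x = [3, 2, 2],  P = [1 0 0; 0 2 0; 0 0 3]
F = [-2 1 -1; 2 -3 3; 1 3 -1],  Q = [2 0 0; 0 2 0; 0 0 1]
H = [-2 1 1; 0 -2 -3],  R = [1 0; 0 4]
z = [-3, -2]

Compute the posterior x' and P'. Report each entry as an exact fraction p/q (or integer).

x̄ = F·x = [-6, 6, 7]
P̄ = F·P·Fᵀ + Q = [11 -19 7; -19 51 -25; 7 -25 23]
y = z − H·x̄ = [-28, 31]
S = H·P̄·Hᵀ + R = [117 -80; -80 115]
K = P̄·Hᵀ·S⁻¹ = [-30/83 -43/415; 1040/1411 1961/7055; -672/1411 -3503/7055]
x' = x̄ + K·y = [377/415, -42479/7055, 34872/7055]
P' = (I − K·H)·P̄ = [196/415 554/415 -312/415; 554/415 79952/7055 -55916/7055; -312/415 -55916/7055 41948/7055]

x' = [377/415, -42479/7055, 34872/7055]
P' = [196/415 554/415 -312/415; 554/415 79952/7055 -55916/7055; -312/415 -55916/7055 41948/7055]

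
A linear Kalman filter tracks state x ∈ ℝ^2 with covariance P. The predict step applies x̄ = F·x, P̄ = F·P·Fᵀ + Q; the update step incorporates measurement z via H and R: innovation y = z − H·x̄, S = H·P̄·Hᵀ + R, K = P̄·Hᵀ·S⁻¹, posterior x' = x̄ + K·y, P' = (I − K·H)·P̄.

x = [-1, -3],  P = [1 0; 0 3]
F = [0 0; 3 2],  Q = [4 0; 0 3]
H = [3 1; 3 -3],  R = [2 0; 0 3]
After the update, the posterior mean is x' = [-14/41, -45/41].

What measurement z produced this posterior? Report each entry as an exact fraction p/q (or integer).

x̄ = F·x = [0, -9]
P̄ = F·P·Fᵀ + Q = [4 0; 0 24]
S = H·P̄·Hᵀ + R = [62 -36; -36 255]
K = P̄·Hᵀ·S⁻¹ = [582/2419 196/2419; 588/2419 -600/2419]
x' − x̄ = [-14/41, 324/41] = K·y
y = (KᵀK)⁻¹·Kᵀ·(x' − x̄) = [7, -25]
z = y + H·x̄ = [7, -25] + [-9, 27] = [-2, 2]

z = [-2, 2]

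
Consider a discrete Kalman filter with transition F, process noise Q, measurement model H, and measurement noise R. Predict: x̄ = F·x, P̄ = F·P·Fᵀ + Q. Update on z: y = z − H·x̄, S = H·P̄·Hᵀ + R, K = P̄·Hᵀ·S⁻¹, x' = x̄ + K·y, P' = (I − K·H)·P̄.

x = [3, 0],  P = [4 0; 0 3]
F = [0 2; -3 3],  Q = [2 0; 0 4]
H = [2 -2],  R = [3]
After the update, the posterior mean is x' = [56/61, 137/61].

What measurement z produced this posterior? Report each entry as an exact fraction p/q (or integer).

z = [-3]

x̄ = F·x = [0, -9]
P̄ = F·P·Fᵀ + Q = [14 18; 18 67]
S = H·P̄·Hᵀ + R = [183]
K = P̄·Hᵀ·S⁻¹ = [-8/183; -98/183]
x' − x̄ = [56/61, 686/61] = K·y
y = (KᵀK)⁻¹·Kᵀ·(x' − x̄) = [-21]
z = y + H·x̄ = [-21] + [18] = [-3]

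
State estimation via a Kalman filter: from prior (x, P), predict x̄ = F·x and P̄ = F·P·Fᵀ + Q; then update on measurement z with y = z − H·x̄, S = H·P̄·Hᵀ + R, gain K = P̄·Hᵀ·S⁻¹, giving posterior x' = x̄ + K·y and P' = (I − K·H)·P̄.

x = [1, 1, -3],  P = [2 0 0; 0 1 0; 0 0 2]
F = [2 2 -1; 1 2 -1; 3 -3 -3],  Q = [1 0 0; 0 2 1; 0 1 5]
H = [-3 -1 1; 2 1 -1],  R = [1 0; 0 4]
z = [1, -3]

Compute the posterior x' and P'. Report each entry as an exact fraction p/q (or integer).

x' = [1579/732, 841/366, 1766/183]
P' = [1745/732 365/366 1384/183; 365/366 1225/366 2203/366; 1384/183 2203/366 10087/366]

x̄ = F·x = [7, 6, 9]
P̄ = F·P·Fᵀ + Q = [15 10 12; 10 10 7; 12 7 50]
y = z − H·x̄ = [19, -14]
S = H·P̄·Hᵀ + R = [170 -126; -126 102]
K = P̄·Hᵀ·S⁻¹ = [-143/244 -329/732; -39/122 -31/183; -70/61 -587/366]
x' = x̄ + K·y = [1579/732, 841/366, 1766/183]
P' = (I − K·H)·P̄ = [1745/732 365/366 1384/183; 365/366 1225/366 2203/366; 1384/183 2203/366 10087/366]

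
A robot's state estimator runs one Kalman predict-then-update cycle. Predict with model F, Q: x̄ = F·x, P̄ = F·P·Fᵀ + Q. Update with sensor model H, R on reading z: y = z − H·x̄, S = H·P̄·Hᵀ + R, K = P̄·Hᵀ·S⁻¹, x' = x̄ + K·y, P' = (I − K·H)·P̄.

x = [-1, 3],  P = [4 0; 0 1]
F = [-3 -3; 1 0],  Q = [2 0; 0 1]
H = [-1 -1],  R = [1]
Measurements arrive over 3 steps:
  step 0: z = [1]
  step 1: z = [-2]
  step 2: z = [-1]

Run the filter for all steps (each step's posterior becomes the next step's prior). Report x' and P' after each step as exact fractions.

step 0: x' = [36/29, -71/29], P' = [138/29 -103/29; -103/29 96/29]
step 1: x' = [485/296, 95/148], P' = [1715/296 -755/148; -755/148 393/74]
step 2: x' = [-13095/4072, 15331/4072], P' = [22065/4072 -19685/4072; -19685/4072 21081/4072]

step 0: x̄ = F·x = [-6, -1]
step 0: P̄ = F·P·Fᵀ + Q = [47 -12; -12 5]
step 0: y = z − H·x̄ = [-6]
step 0: S = H·P̄·Hᵀ + R = [29]
step 0: K = P̄·Hᵀ·S⁻¹ = [-35/29; 7/29]
step 0: x' = x̄ + K·y = [36/29, -71/29]
step 0: P' = (I − K·H)·P̄ = [138/29 -103/29; -103/29 96/29]
step 1: x̄ = F·x = [105/29, 36/29]
step 1: P̄ = F·P·Fᵀ + Q = [310/29 -105/29; -105/29 167/29]
step 1: y = z − H·x̄ = [83/29]
step 1: S = H·P̄·Hᵀ + R = [296/29]
step 1: K = P̄·Hᵀ·S⁻¹ = [-205/296; -31/148]
step 1: x' = x̄ + K·y = [485/296, 95/148]
step 1: P' = (I − K·H)·P̄ = [1715/296 -755/148; -755/148 393/74]
step 2: x̄ = F·x = [-2025/296, 485/296]
step 2: P̄ = F·P·Fᵀ + Q = [2995/296 -615/296; -615/296 2011/296]
step 2: y = z − H·x̄ = [-459/74]
step 2: S = H·P̄·Hᵀ + R = [509/37]
step 2: K = P̄·Hᵀ·S⁻¹ = [-595/1018; -349/1018]
step 2: x' = x̄ + K·y = [-13095/4072, 15331/4072]
step 2: P' = (I − K·H)·P̄ = [22065/4072 -19685/4072; -19685/4072 21081/4072]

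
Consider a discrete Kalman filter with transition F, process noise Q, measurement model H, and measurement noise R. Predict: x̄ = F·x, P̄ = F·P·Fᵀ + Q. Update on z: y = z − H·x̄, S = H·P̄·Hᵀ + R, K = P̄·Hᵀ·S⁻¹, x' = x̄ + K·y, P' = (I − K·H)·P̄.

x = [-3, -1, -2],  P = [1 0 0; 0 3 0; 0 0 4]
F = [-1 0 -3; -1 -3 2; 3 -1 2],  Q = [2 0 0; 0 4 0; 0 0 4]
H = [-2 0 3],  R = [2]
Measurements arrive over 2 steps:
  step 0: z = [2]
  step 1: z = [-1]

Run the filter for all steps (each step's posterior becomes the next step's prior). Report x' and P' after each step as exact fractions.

step 0: x' = [-141/55, 558/55, -12/11], P' = [4749/770 7/55 306/77; 7/55 1744/55 2/11; 306/77 2/11 214/77]
step 1: x' = [-7730851/1929245, -40962417/1929245, -5833289/1929245], P' = [16384784/1929245 75203118/1929245 10744186/1929245; 75203118/1929245 483022986/1929245 50295842/1929245; 10744186/1929245 50295842/1929245 7471834/1929245]

step 0: x̄ = F·x = [9, 2, -12]
step 0: P̄ = F·P·Fᵀ + Q = [39 -23 -27; -23 48 22; -27 22 32]
step 0: y = z − H·x̄ = [56]
step 0: S = H·P̄·Hᵀ + R = [770]
step 0: K = P̄·Hᵀ·S⁻¹ = [-159/770; 8/55; 15/77]
step 0: x' = x̄ + K·y = [-141/55, 558/55, -12/11]
step 0: P' = (I − K·H)·P̄ = [4749/770 7/55 306/77; 7/55 1744/55 2/11; 306/77 2/11 214/77]
step 1: x̄ = F·x = [321/55, -1653/55, -1101/55]
step 1: P̄ = F·P·Fᵀ + Q = [43909/770 -3477/770 -60229/770; -3477/770 222801/770 77897/770; -60229/770 77897/770 114369/770]
step 1: y = z − H·x̄ = [778/11]
step 1: S = H·P̄·Hᵀ + R = [385849/154]
step 1: K = P̄·Hᵀ·S⁻¹ = [-53701/385849; 48129/385849; 92713/385849]
step 1: x' = x̄ + K·y = [-7730851/1929245, -40962417/1929245, -5833289/1929245]
step 1: P' = (I − K·H)·P̄ = [16384784/1929245 75203118/1929245 10744186/1929245; 75203118/1929245 483022986/1929245 50295842/1929245; 10744186/1929245 50295842/1929245 7471834/1929245]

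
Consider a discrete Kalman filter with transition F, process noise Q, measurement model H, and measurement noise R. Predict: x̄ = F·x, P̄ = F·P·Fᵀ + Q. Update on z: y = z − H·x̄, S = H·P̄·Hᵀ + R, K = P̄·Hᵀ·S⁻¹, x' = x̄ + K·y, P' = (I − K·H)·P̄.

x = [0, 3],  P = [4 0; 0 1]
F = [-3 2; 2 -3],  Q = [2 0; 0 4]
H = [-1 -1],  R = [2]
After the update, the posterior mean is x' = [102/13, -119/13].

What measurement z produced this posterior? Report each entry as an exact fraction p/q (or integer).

x̄ = F·x = [6, -9]
P̄ = F·P·Fᵀ + Q = [42 -30; -30 29]
S = H·P̄·Hᵀ + R = [13]
K = P̄·Hᵀ·S⁻¹ = [-12/13; 1/13]
x' − x̄ = [24/13, -2/13] = K·y
y = (KᵀK)⁻¹·Kᵀ·(x' − x̄) = [-2]
z = y + H·x̄ = [-2] + [3] = [1]

z = [1]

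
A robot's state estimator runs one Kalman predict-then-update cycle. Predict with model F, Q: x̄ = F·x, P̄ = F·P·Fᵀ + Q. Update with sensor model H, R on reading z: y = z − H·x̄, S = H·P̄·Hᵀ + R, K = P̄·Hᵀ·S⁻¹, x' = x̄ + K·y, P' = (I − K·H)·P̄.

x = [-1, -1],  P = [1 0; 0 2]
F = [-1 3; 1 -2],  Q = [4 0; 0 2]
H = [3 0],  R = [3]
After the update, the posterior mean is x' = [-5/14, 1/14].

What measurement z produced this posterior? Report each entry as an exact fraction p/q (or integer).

z = [-1]

x̄ = F·x = [-2, 1]
P̄ = F·P·Fᵀ + Q = [23 -13; -13 11]
S = H·P̄·Hᵀ + R = [210]
K = P̄·Hᵀ·S⁻¹ = [23/70; -13/70]
x' − x̄ = [23/14, -13/14] = K·y
y = (KᵀK)⁻¹·Kᵀ·(x' − x̄) = [5]
z = y + H·x̄ = [5] + [-6] = [-1]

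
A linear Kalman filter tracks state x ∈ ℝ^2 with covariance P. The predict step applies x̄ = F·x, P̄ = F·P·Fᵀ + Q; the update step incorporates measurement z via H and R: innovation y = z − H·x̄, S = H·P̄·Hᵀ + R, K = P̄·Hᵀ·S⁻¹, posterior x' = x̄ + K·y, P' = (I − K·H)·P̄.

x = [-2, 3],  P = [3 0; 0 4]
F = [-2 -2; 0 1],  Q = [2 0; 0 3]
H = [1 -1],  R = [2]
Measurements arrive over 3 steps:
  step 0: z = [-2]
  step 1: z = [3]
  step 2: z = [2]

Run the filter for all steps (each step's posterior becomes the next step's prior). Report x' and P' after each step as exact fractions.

step 0: x̄ = F·x = [-2, 3]
step 0: P̄ = F·P·Fᵀ + Q = [30 -8; -8 7]
step 0: y = z − H·x̄ = [3]
step 0: S = H·P̄·Hᵀ + R = [55]
step 0: K = P̄·Hᵀ·S⁻¹ = [38/55; -3/11]
step 0: x' = x̄ + K·y = [4/55, 24/11]
step 0: P' = (I − K·H)·P̄ = [206/55 26/11; 26/11 32/11]
step 1: x̄ = F·x = [-248/55, 24/11]
step 1: P̄ = F·P·Fᵀ + Q = [2614/55 -116/11; -116/11 65/11]
step 1: y = z − H·x̄ = [533/55]
step 1: S = H·P̄·Hᵀ + R = [4209/55]
step 1: K = P̄·Hᵀ·S⁻¹ = [3194/4209; -905/4209]
step 1: x' = x̄ + K·y = [11974/4209, 413/4209]
step 1: P' = (I − K·H)·P̄ = [14558/4209 8170/4209; 8170/4209 9980/4209]
step 2: x̄ = F·x = [-8258/1403, 413/4209]
step 2: P̄ = F·P·Fᵀ + Q = [57310/1403 -12100/1403; -12100/1403 22607/4209]
step 2: y = z − H·x̄ = [33605/4209]
step 2: S = H·P̄·Hᵀ + R = [275555/4209]
step 2: K = P̄·Hᵀ·S⁻¹ = [41646/55111; -58907/275555]
step 2: x' = x̄ + K·y = [8124/55111, -88656/55111]
step 2: P' = (I − K·H)·P̄ = [190850/55111 107558/55111; 107558/55111 655604/275555]

step 0: x' = [4/55, 24/11], P' = [206/55 26/11; 26/11 32/11]
step 1: x' = [11974/4209, 413/4209], P' = [14558/4209 8170/4209; 8170/4209 9980/4209]
step 2: x' = [8124/55111, -88656/55111], P' = [190850/55111 107558/55111; 107558/55111 655604/275555]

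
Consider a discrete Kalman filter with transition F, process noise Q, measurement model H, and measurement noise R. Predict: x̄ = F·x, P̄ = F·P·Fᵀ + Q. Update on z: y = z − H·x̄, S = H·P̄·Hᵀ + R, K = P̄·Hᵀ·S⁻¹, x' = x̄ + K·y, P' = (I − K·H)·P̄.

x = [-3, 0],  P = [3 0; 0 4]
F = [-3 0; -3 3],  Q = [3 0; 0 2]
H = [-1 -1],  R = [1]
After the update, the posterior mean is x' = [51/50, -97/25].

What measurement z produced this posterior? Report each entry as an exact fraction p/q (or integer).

x̄ = F·x = [9, 9]
P̄ = F·P·Fᵀ + Q = [30 27; 27 65]
S = H·P̄·Hᵀ + R = [150]
K = P̄·Hᵀ·S⁻¹ = [-19/50; -46/75]
x' − x̄ = [-399/50, -322/25] = K·y
y = (KᵀK)⁻¹·Kᵀ·(x' − x̄) = [21]
z = y + H·x̄ = [21] + [-18] = [3]

z = [3]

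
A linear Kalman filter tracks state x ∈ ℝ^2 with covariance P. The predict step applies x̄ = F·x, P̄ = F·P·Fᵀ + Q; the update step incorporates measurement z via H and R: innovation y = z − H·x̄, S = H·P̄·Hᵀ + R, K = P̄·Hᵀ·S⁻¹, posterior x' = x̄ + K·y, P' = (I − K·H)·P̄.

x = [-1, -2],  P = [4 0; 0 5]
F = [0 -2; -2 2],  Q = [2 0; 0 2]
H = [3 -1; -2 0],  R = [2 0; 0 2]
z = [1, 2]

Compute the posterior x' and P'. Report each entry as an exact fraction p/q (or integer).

x' = [-323/659, -1353/659]
P' = [240/659 634/659; 634/659 2872/659]

x̄ = F·x = [4, -2]
P̄ = F·P·Fᵀ + Q = [22 -20; -20 38]
y = z − H·x̄ = [-13, 10]
S = H·P̄·Hᵀ + R = [358 -172; -172 90]
K = P̄·Hᵀ·S⁻¹ = [43/659 -240/659; -485/659 -634/659]
x' = x̄ + K·y = [-323/659, -1353/659]
P' = (I − K·H)·P̄ = [240/659 634/659; 634/659 2872/659]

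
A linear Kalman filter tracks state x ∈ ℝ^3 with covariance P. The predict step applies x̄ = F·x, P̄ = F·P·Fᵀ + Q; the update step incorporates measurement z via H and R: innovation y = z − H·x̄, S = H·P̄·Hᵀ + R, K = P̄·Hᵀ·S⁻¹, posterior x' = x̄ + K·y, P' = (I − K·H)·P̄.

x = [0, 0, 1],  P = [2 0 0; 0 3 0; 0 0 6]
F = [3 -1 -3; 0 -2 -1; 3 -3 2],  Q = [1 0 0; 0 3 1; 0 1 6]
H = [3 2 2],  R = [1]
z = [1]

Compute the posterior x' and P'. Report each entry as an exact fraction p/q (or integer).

x' = [-617/435, -281/1305, 3706/1305]
P' = [3624/145 -568/435 -15697/435; -568/435 11021/1305 -8401/1305; -15697/435 -8401/1305 79106/1305]

x̄ = F·x = [-3, -1, 2]
P̄ = F·P·Fᵀ + Q = [76 24 -9; 24 21 7; -9 7 75]
y = z − H·x̄ = [8]
S = H·P̄·Hᵀ + R = [1305]
K = P̄·Hᵀ·S⁻¹ = [86/435; 128/1305; 137/1305]
x' = x̄ + K·y = [-617/435, -281/1305, 3706/1305]
P' = (I − K·H)·P̄ = [3624/145 -568/435 -15697/435; -568/435 11021/1305 -8401/1305; -15697/435 -8401/1305 79106/1305]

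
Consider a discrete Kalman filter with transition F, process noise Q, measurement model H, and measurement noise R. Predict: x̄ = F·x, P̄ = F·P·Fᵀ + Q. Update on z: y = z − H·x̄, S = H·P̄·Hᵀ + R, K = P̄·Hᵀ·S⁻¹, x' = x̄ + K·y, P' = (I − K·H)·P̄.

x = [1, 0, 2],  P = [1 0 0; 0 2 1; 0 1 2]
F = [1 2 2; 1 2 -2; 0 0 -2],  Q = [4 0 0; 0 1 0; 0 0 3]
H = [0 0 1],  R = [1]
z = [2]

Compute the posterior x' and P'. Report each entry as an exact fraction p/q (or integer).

x' = [-1, -1, 3/2]
P' = [17 5 -1; 5 26/3 1/3; -1 1/3 11/12]

x̄ = F·x = [5, -3, -4]
P̄ = F·P·Fᵀ + Q = [29 1 -12; 1 10 4; -12 4 11]
y = z − H·x̄ = [6]
S = H·P̄·Hᵀ + R = [12]
K = P̄·Hᵀ·S⁻¹ = [-1; 1/3; 11/12]
x' = x̄ + K·y = [-1, -1, 3/2]
P' = (I − K·H)·P̄ = [17 5 -1; 5 26/3 1/3; -1 1/3 11/12]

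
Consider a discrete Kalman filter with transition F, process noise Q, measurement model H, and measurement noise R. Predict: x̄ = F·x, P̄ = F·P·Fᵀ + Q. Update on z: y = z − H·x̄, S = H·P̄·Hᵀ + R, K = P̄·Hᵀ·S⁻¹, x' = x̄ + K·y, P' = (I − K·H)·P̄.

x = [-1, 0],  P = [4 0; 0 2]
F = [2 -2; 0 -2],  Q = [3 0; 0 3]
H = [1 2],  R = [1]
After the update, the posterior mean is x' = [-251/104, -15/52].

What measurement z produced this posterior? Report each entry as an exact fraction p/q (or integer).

x̄ = F·x = [-2, 0]
P̄ = F·P·Fᵀ + Q = [27 8; 8 11]
S = H·P̄·Hᵀ + R = [104]
K = P̄·Hᵀ·S⁻¹ = [43/104; 15/52]
x' − x̄ = [-43/104, -15/52] = K·y
y = (KᵀK)⁻¹·Kᵀ·(x' − x̄) = [-1]
z = y + H·x̄ = [-1] + [-2] = [-3]

z = [-3]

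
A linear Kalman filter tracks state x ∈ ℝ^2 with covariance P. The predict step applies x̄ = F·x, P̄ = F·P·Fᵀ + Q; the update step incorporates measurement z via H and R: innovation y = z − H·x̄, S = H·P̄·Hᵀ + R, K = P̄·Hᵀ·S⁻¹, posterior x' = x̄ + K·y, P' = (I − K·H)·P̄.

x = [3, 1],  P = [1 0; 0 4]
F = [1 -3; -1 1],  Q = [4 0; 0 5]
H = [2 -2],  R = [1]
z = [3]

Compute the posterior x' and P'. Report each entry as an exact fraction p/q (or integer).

x' = [-36/103, -572/309]
P' = [335/103 317/103; 317/103 974/309]

x̄ = F·x = [0, -2]
P̄ = F·P·Fᵀ + Q = [41 -13; -13 10]
y = z − H·x̄ = [-1]
S = H·P̄·Hᵀ + R = [309]
K = P̄·Hᵀ·S⁻¹ = [36/103; -46/309]
x' = x̄ + K·y = [-36/103, -572/309]
P' = (I − K·H)·P̄ = [335/103 317/103; 317/103 974/309]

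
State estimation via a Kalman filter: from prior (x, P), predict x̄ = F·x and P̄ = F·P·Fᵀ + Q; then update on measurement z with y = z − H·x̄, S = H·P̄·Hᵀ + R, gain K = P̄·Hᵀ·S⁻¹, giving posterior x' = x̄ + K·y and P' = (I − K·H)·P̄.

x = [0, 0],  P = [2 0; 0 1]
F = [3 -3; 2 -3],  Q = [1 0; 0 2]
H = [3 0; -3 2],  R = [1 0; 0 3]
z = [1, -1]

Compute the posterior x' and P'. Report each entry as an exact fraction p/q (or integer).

x' = [1386/4111, 214/4111]
P' = [448/4111 609/4111; 609/4111 3333/4111]

x̄ = F·x = [0, 0]
P̄ = F·P·Fᵀ + Q = [28 21; 21 19]
y = z − H·x̄ = [1, -1]
S = H·P̄·Hᵀ + R = [253 -126; -126 79]
K = P̄·Hᵀ·S⁻¹ = [1344/4111 -42/4111; 1827/4111 1613/4111]
x' = x̄ + K·y = [1386/4111, 214/4111]
P' = (I − K·H)·P̄ = [448/4111 609/4111; 609/4111 3333/4111]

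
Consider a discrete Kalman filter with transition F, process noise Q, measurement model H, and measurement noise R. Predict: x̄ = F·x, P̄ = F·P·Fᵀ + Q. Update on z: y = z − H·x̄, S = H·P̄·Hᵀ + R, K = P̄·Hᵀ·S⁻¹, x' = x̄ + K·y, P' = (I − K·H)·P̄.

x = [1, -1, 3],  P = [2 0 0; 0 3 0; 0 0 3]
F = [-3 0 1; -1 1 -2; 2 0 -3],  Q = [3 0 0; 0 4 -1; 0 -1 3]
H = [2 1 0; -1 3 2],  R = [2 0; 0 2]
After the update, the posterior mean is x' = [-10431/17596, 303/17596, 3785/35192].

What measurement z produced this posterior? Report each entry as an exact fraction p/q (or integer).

x̄ = F·x = [0, -8, -7]
P̄ = F·P·Fᵀ + Q = [24 0 -21; 0 21 13; -21 13 38]
S = H·P̄·Hᵀ + R = [119 -43; -43 607]
K = P̄·Hᵀ·S⁻¹ = [13149/35192 -2895/35192; 8287/35192 5747/35192; -11755/70384 14937/70384]
x' − x̄ = [-10431/17596, 141071/17596, 250129/35192] = K·y
y = (KᵀK)⁻¹·Kᵀ·(x' − x̄) = [7, 39]
z = y + H·x̄ = [7, 39] + [-8, -38] = [-1, 1]

z = [-1, 1]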